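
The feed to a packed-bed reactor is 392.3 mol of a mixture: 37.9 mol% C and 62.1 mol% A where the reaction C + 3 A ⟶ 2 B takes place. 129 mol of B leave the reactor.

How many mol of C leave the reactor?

84.2 mol

For B: n = n₀ + 2ξ → 129 = 0 + 2ξ, giving ξ = 64.5 mol.
Outlet amounts (n = n₀ + ν ξ):
  C: 148.7 − 1(64.5) = 84.18
  A: 243.6 − 3(64.5) = 50.12
  B: 0 + 2(64.5) = 129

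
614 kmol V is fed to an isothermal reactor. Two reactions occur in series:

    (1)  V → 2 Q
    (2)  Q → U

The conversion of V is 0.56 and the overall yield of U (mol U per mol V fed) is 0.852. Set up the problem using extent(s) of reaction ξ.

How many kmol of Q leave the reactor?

165 kmol

Conversion of V: V consumed = 1ξ₁ = 0.56 × 614 → ξ₁ = 343.8 kmol.
Yield of U: 1ξ₂ / 614 = 0.852 → ξ₂ = 523.1 kmol.
Outlet amounts (n = n₀ + Σ ν·ξ):
  V: 614 − 1(343.8) = 270.2
  Q: 0 + 2(343.8) − 1(523.1) = 164.6
  U: 0 + 1(523.1) = 523.1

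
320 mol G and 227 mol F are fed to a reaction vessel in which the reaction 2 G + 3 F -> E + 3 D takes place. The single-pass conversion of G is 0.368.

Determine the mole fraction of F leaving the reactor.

0.103

G reacted = 0.368 × 320 = 117.8 mol; ν_G = −2, so ξ = 117.8/2 = 58.88 mol.
Outlet amounts (n = n₀ + ν ξ):
  G: 320 − 2(58.88) = 202.2
  F: 227 − 3(58.88) = 50.36
  E: 0 + 1(58.88) = 58.88
  D: 0 + 3(58.88) = 176.6
Total out = 488.1 mol; y_F = 50.36 / 488.1 = 0.1032.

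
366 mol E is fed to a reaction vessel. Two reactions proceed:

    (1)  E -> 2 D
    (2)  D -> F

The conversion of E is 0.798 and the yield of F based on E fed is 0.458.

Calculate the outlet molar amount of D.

Conversion of E: E consumed = 1ξ₁ = 0.798 × 366 → ξ₁ = 292.1 mol.
Yield of F: 1ξ₂ / 366 = 0.458 → ξ₂ = 167.6 mol.
Outlet amounts (n = n₀ + Σ ν·ξ):
  E: 366 − 1(292.1) = 73.93
  D: 0 + 2(292.1) − 1(167.6) = 416.5
  F: 0 + 1(167.6) = 167.6

417 mol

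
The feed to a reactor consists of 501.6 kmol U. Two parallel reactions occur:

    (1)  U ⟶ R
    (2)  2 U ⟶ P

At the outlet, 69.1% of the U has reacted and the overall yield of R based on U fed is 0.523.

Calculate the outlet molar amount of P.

42.1 kmol

Yield of R: 1ξ₁ / 501.6 = 0.523 → ξ₁ = 262.3 kmol.
Conversion of U: 1ξ₁ + 2ξ₂ = 0.691 × 501.6 = 346.6 → ξ₂ = 42.13 kmol.
Outlet amounts (n = n₀ + Σ ν·ξ):
  U: 501.6 − 1(262.3) − 2(42.13) = 155
  R: 0 + 1(262.3) = 262.3
  P: 0 + 1(42.13) = 42.13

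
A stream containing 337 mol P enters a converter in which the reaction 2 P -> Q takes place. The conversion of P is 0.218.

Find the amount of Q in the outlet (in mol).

P reacted = 0.218 × 337 = 73.47 mol; ν_P = −2, so ξ = 73.47/2 = 36.73 mol.
Outlet amounts (n = n₀ + ν ξ):
  P: 337 − 2(36.73) = 263.5
  Q: 0 + 1(36.73) = 36.73

36.7 mol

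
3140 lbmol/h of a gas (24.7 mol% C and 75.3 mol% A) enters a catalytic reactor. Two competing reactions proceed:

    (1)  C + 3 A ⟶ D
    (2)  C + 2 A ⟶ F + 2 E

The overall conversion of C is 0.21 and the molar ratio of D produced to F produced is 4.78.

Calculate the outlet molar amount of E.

56.4 lbmol/h

Conversion of C: C consumed = 0.21 × 775.6 = 162.9 lbmol/h = 1ξ₁ + 1ξ₂.
Selectivity: 1ξ₁ / (1ξ₂) = 4.78 → ξ₁ = 4.78 ξ₂.
Substitute: (1·4.78 + 1) ξ₂ = 162.9 → ξ₂ = 28.18 lbmol/h, ξ₁ = 134.7 lbmol/h.
Outlet amounts (n = n₀ + Σ ν·ξ):
  C: 775.6 − 1(134.7) − 1(28.18) = 612.7
  A: 2364 − 3(134.7) − 2(28.18) = 1904
  D: 0 + 1(134.7) = 134.7
  F: 0 + 1(28.18) = 28.18
  E: 0 + 2(28.18) = 56.36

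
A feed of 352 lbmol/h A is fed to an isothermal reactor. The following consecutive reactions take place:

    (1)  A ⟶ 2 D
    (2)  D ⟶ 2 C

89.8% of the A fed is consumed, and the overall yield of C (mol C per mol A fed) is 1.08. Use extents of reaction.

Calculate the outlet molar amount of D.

442 lbmol/h

Conversion of A: A consumed = 1ξ₁ = 0.898 × 352 → ξ₁ = 316.1 lbmol/h.
Yield of C: 2ξ₂ / 352 = 1.08 → ξ₂ = 190.1 lbmol/h.
Outlet amounts (n = n₀ + Σ ν·ξ):
  A: 352 − 1(316.1) = 35.9
  D: 0 + 2(316.1) − 1(190.1) = 442.1
  C: 0 + 2(190.1) = 380.2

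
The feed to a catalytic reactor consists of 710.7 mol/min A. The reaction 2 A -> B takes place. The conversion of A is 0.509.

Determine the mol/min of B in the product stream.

181 mol/min

A reacted = 0.509 × 710.7 = 361.7 mol/min; ν_A = −2, so ξ = 361.7/2 = 180.9 mol/min.
Outlet amounts (n = n₀ + ν ξ):
  A: 710.7 − 2(180.9) = 349
  B: 0 + 1(180.9) = 180.9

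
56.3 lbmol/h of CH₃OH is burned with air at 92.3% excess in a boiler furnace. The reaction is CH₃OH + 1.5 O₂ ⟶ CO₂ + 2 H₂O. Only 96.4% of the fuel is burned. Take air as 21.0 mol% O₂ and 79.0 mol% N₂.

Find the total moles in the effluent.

857 lbmol/h

Stoichiometric O₂ = 1.5 × 56.3 = 84.45 lbmol/h; O₂ fed = 84.45 × 1.923 = 162.4 lbmol/h.
N₂ fed = 162.4 × 79/21 = 610.9 lbmol/h.
Fuel reacted = 0.964 × 56.3 → ξ = 54.27 lbmol/h.
Outlet (n = n₀ + ν ξ):
  CH₃OH: 56.3 − 1(54.27) = 2.027
  O₂: 162.4 − 1.5(54.27) = 80.99
  N₂: 610.9 (inert)
  CO₂: 0 + 1(54.27) = 54.27
  H₂O: 0 + 2(54.27) = 108.5
Total out = 2.027 + 80.99 + 610.9 + 54.27 + 108.5 = 856.8 lbmol/h.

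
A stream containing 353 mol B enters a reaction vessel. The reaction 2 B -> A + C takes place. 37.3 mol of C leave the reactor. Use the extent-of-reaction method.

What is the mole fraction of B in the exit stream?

For C: n = n₀ + 1ξ → 37.3 = 0 + 1ξ, giving ξ = 37.3 mol.
Outlet amounts (n = n₀ + ν ξ):
  B: 353 − 2(37.3) = 278.4
  A: 0 + 1(37.3) = 37.3
  C: 0 + 1(37.3) = 37.3
Total out = 353 mol; y_B = 278.4 / 353 = 0.7887.

0.789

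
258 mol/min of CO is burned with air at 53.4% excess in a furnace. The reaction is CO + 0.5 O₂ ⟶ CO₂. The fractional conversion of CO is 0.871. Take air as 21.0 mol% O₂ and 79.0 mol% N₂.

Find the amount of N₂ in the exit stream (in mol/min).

744 mol/min

Stoichiometric O₂ = 0.5 × 258 = 129 mol/min; O₂ fed = 129 × 1.534 = 197.9 mol/min.
N₂ fed = 197.9 × 79/21 = 744.4 mol/min.
Fuel reacted = 0.871 × 258 → ξ = 224.7 mol/min.
Outlet (n = n₀ + ν ξ):
  CO: 258 − 1(224.7) = 33.28
  O₂: 197.9 − 0.5(224.7) = 85.53
  N₂: 744.4 (inert)
  CO₂: 0 + 1(224.7) = 224.7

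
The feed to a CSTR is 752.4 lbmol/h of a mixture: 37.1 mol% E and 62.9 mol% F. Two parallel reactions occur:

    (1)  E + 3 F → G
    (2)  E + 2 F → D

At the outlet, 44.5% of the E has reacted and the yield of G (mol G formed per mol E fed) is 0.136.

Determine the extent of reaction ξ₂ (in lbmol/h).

ξ₂ = 86.3 lbmol/h

Yield of G: 1ξ₁ / 279.1 = 0.136 → ξ₁ = 37.96 lbmol/h.
Conversion of E: 1ξ₁ + 1ξ₂ = 0.445 × 279.1 = 124.2 → ξ₂ = 86.25 lbmol/h.
Outlet amounts (n = n₀ + Σ ν·ξ):
  E: 279.1 − 1(37.96) − 1(86.25) = 154.9
  F: 473.3 − 3(37.96) − 2(86.25) = 186.9
  G: 0 + 1(37.96) = 37.96
  D: 0 + 1(86.25) = 86.25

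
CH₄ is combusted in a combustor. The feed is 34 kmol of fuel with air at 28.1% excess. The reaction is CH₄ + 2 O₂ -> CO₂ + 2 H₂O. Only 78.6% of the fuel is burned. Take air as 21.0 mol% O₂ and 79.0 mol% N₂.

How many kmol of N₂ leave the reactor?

328 kmol

Stoichiometric O₂ = 2 × 34 = 68 kmol; O₂ fed = 68 × 1.281 = 87.11 kmol.
N₂ fed = 87.11 × 79/21 = 327.7 kmol.
Fuel reacted = 0.786 × 34 → ξ = 26.72 kmol.
Outlet (n = n₀ + ν ξ):
  CH₄: 34 − 1(26.72) = 7.276
  O₂: 87.11 − 2(26.72) = 33.66
  N₂: 327.7 (inert)
  CO₂: 0 + 1(26.72) = 26.72
  H₂O: 0 + 2(26.72) = 53.45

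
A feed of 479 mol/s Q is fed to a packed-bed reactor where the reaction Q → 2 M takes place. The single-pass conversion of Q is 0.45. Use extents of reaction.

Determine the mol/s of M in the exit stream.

431 mol/s

Q reacted = 0.45 × 479 = 215.6 mol/s; ν_Q = −1, so ξ = 215.6/1 = 215.6 mol/s.
Outlet amounts (n = n₀ + ν ξ):
  Q: 479 − 1(215.6) = 263.4
  M: 0 + 2(215.6) = 431.1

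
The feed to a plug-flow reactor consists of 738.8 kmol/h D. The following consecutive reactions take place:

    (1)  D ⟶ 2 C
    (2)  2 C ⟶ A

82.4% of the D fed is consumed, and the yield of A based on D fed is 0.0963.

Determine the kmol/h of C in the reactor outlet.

Conversion of D: D consumed = 1ξ₁ = 0.824 × 738.8 → ξ₁ = 608.8 kmol/h.
Yield of A: 1ξ₂ / 738.8 = 0.0963 → ξ₂ = 71.15 kmol/h.
Outlet amounts (n = n₀ + Σ ν·ξ):
  D: 738.8 − 1(608.8) = 130
  C: 0 + 2(608.8) − 2(71.15) = 1075
  A: 0 + 1(71.15) = 71.15

1080 kmol/h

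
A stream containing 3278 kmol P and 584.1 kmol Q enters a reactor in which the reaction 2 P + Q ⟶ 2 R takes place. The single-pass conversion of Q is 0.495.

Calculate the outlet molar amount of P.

Q reacted = 0.495 × 584.1 = 289.1 kmol; ν_Q = −1, so ξ = 289.1/1 = 289.1 kmol.
Outlet amounts (n = n₀ + ν ξ):
  P: 3278 − 2(289.1) = 2700
  Q: 584.1 − 1(289.1) = 295
  R: 0 + 2(289.1) = 578.3

2700 kmol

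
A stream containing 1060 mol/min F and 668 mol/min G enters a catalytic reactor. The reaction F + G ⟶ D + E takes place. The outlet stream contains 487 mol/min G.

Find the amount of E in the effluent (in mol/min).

181 mol/min

For G: n = n₀ − 1ξ → 487 = 668 − 1ξ, giving ξ = 181 mol/min.
Outlet amounts (n = n₀ + ν ξ):
  F: 1060 − 1(181) = 879
  G: 668 − 1(181) = 487
  D: 0 + 1(181) = 181
  E: 0 + 1(181) = 181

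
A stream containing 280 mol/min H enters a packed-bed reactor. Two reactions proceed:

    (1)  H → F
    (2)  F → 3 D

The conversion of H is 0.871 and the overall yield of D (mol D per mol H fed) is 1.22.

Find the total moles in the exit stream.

508 mol/min

Conversion of H: H consumed = 1ξ₁ = 0.871 × 280 → ξ₁ = 243.9 mol/min.
Yield of D: 3ξ₂ / 280 = 1.22 → ξ₂ = 113.9 mol/min.
Outlet amounts (n = n₀ + Σ ν·ξ):
  H: 280 − 1(243.9) = 36.12
  F: 0 + 1(243.9) − 1(113.9) = 130
  D: 0 + 3(113.9) = 341.6
Total out = 36.12 + 130 + 341.6 = 507.7 mol/min.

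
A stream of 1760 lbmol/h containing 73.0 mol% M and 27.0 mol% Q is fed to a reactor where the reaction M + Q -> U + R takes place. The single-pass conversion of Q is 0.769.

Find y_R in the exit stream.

Q reacted = 0.769 × 475.2 = 365.4 lbmol/h; ν_Q = −1, so ξ = 365.4/1 = 365.4 lbmol/h.
Outlet amounts (n = n₀ + ν ξ):
  M: 1285 − 1(365.4) = 919.4
  Q: 475.2 − 1(365.4) = 109.8
  U: 0 + 1(365.4) = 365.4
  R: 0 + 1(365.4) = 365.4
Total out = 1760 lbmol/h; y_R = 365.4 / 1760 = 0.2076.

0.208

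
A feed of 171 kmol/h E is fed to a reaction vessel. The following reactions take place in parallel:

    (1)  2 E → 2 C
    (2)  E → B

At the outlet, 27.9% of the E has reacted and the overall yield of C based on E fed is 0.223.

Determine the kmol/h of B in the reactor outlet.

Yield of C: 2ξ₁ / 171 = 0.223 → ξ₁ = 19.07 kmol/h.
Conversion of E: 2ξ₁ + 1ξ₂ = 0.279 × 171 = 47.71 → ξ₂ = 9.576 kmol/h.
Outlet amounts (n = n₀ + Σ ν·ξ):
  E: 171 − 2(19.07) − 1(9.576) = 123.3
  C: 0 + 2(19.07) = 38.13
  B: 0 + 1(9.576) = 9.576

9.58 kmol/h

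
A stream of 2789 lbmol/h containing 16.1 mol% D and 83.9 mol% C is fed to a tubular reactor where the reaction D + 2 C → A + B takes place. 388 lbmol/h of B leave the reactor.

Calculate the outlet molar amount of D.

For B: n = n₀ + 1ξ → 388 = 0 + 1ξ, giving ξ = 388 lbmol/h.
Outlet amounts (n = n₀ + ν ξ):
  D: 449 − 1(388) = 61.03
  C: 2340 − 2(388) = 1564
  A: 0 + 1(388) = 388
  B: 0 + 1(388) = 388

61 lbmol/h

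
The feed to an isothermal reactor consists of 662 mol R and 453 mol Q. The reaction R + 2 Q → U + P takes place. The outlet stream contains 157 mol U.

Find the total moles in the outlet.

For U: n = n₀ + 1ξ → 157 = 0 + 1ξ, giving ξ = 157 mol.
Outlet amounts (n = n₀ + ν ξ):
  R: 662 − 1(157) = 505
  Q: 453 − 2(157) = 139
  U: 0 + 1(157) = 157
  P: 0 + 1(157) = 157
Total out = 505 + 139 + 157 + 157 = 958 mol.

958 mol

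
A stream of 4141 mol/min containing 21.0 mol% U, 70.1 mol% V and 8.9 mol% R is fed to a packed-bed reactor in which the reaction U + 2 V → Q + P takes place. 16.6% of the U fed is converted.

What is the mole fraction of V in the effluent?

0.654

U reacted = 0.166 × 869.6 = 144.4 mol/min; ν_U = −1, so ξ = 144.4/1 = 144.4 mol/min.
Outlet amounts (n = n₀ + ν ξ):
  U: 869.6 − 1(144.4) = 725.3
  V: 2903 − 2(144.4) = 2614
  Q: 0 + 1(144.4) = 144.4
  P: 0 + 1(144.4) = 144.4
  R: 368.5 (inert)
Total out = 3997 mol/min; y_V = 2614 / 3997 = 0.6541.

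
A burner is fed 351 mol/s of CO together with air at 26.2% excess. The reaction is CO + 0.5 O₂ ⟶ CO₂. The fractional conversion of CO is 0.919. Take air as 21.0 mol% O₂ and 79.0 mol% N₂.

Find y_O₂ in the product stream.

Stoichiometric O₂ = 0.5 × 351 = 175.5 mol/s; O₂ fed = 175.5 × 1.262 = 221.5 mol/s.
N₂ fed = 221.5 × 79/21 = 833.2 mol/s.
Fuel reacted = 0.919 × 351 → ξ = 322.6 mol/s.
Outlet (n = n₀ + ν ξ):
  CO: 351 − 1(322.6) = 28.43
  O₂: 221.5 − 0.5(322.6) = 60.2
  N₂: 833.2 (inert)
  CO₂: 0 + 1(322.6) = 322.6
Total out = 1244 mol/s; y_O₂ = 60.2 / 1244 = 0.04837.

0.0484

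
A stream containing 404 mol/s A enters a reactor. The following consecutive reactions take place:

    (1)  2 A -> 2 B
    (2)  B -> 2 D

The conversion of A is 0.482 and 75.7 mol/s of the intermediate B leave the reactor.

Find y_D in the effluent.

Conversion of A: A consumed = 2ξ₁ = 0.482 × 404 → ξ₁ = 97.36 mol/s.
B balance: n_B = 0 + 2ξ₁ − 1ξ₂ = 75.7 → ξ₂ = (2·97.36 − 75.7)/1 = 119 mol/s.
Outlet amounts (n = n₀ + Σ ν·ξ):
  A: 404 − 2(97.36) = 209.3
  B: 0 + 2(97.36) − 1(119) = 75.7
  D: 0 + 2(119) = 238.1
Total out = 523 mol/s; y_D = 238.1 / 523 = 0.4551.

0.455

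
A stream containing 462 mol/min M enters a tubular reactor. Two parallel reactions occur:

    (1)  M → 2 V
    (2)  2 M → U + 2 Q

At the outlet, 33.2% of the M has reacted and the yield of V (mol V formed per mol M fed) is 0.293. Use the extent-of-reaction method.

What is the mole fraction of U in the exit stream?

Yield of V: 2ξ₁ / 462 = 0.293 → ξ₁ = 67.68 mol/min.
Conversion of M: 1ξ₁ + 2ξ₂ = 0.332 × 462 = 153.4 → ξ₂ = 42.85 mol/min.
Outlet amounts (n = n₀ + Σ ν·ξ):
  M: 462 − 1(67.68) − 2(42.85) = 308.6
  V: 0 + 2(67.68) = 135.4
  U: 0 + 1(42.85) = 42.85
  Q: 0 + 2(42.85) = 85.7
Total out = 572.5 mol/min; y_U = 42.85 / 572.5 = 0.07484.

0.0748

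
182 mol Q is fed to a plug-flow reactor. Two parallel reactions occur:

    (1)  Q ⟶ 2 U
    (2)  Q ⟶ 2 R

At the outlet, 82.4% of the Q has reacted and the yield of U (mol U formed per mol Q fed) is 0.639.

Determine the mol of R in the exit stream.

Yield of U: 2ξ₁ / 182 = 0.639 → ξ₁ = 58.15 mol.
Conversion of Q: 1ξ₁ + 1ξ₂ = 0.824 × 182 = 150 → ξ₂ = 91.82 mol.
Outlet amounts (n = n₀ + Σ ν·ξ):
  Q: 182 − 1(58.15) − 1(91.82) = 32.03
  U: 0 + 2(58.15) = 116.3
  R: 0 + 2(91.82) = 183.6

184 mol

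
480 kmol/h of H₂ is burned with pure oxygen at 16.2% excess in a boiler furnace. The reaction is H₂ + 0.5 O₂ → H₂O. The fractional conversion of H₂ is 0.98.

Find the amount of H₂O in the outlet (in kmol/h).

Stoichiometric O₂ = 0.5 × 480 = 240 kmol/h; O₂ fed = 240 × 1.162 = 278.9 kmol/h.
Fuel reacted = 0.98 × 480 → ξ = 470.4 kmol/h.
Outlet (n = n₀ + ν ξ):
  H₂: 480 − 1(470.4) = 9.6
  O₂: 278.9 − 0.5(470.4) = 43.68
  H₂O: 0 + 1(470.4) = 470.4

470 kmol/h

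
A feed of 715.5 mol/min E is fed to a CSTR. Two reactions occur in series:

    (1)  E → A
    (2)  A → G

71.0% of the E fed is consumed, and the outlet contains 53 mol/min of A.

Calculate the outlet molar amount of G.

455 mol/min

Conversion of E: E consumed = 1ξ₁ = 0.71 × 715.5 → ξ₁ = 508 mol/min.
A balance: n_A = 0 + 1ξ₁ − 1ξ₂ = 53 → ξ₂ = (1·508 − 53)/1 = 455 mol/min.
Outlet amounts (n = n₀ + Σ ν·ξ):
  E: 715.5 − 1(508) = 207.5
  A: 0 + 1(508) − 1(455) = 53
  G: 0 + 1(455) = 455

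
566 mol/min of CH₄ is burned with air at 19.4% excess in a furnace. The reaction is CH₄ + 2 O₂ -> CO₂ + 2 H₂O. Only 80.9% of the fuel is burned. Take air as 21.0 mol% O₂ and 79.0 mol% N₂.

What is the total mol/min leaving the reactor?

Stoichiometric O₂ = 2 × 566 = 1132 mol/min; O₂ fed = 1132 × 1.194 = 1352 mol/min.
N₂ fed = 1352 × 79/21 = 5085 mol/min.
Fuel reacted = 0.809 × 566 → ξ = 457.9 mol/min.
Outlet (n = n₀ + ν ξ):
  CH₄: 566 − 1(457.9) = 108.1
  O₂: 1352 − 2(457.9) = 435.8
  N₂: 5085 (inert)
  CO₂: 0 + 1(457.9) = 457.9
  H₂O: 0 + 2(457.9) = 915.8
Total out = 108.1 + 435.8 + 5085 + 457.9 + 915.8 = 7002 mol/min.

7000 mol/min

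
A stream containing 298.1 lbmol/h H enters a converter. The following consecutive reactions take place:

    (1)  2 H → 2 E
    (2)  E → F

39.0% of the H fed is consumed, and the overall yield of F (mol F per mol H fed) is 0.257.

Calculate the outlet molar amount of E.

39.6 lbmol/h

Conversion of H: H consumed = 2ξ₁ = 0.39 × 298.1 → ξ₁ = 58.13 lbmol/h.
Yield of F: 1ξ₂ / 298.1 = 0.257 → ξ₂ = 76.61 lbmol/h.
Outlet amounts (n = n₀ + Σ ν·ξ):
  H: 298.1 − 2(58.13) = 181.8
  E: 0 + 2(58.13) − 1(76.61) = 39.65
  F: 0 + 1(76.61) = 76.61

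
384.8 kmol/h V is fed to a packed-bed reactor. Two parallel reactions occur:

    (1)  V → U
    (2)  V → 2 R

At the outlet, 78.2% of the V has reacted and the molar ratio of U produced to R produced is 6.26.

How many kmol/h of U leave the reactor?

Conversion of V: V consumed = 0.782 × 384.8 = 300.9 kmol/h = 1ξ₁ + 1ξ₂.
Selectivity: 1ξ₁ / (2ξ₂) = 6.26 → ξ₁ = 12.52 ξ₂.
Substitute: (1·12.52 + 1) ξ₂ = 300.9 → ξ₂ = 22.26 kmol/h, ξ₁ = 278.7 kmol/h.
Outlet amounts (n = n₀ + Σ ν·ξ):
  V: 384.8 − 1(278.7) − 1(22.26) = 83.89
  U: 0 + 1(278.7) = 278.7
  R: 0 + 2(22.26) = 44.51

279 kmol/h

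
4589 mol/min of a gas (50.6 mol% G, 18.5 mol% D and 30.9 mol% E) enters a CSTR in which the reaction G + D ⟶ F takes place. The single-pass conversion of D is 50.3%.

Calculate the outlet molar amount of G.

1900 mol/min

D reacted = 0.503 × 849 = 427 mol/min; ν_D = −1, so ξ = 427/1 = 427 mol/min.
Outlet amounts (n = n₀ + ν ξ):
  G: 2322 − 1(427) = 1895
  D: 849 − 1(427) = 421.9
  F: 0 + 1(427) = 427
  E: 1418 (inert)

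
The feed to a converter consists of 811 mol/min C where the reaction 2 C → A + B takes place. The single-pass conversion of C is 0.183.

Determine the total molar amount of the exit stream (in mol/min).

C reacted = 0.183 × 811 = 148.4 mol/min; ν_C = −2, so ξ = 148.4/2 = 74.21 mol/min.
Outlet amounts (n = n₀ + ν ξ):
  C: 811 − 2(74.21) = 662.6
  A: 0 + 1(74.21) = 74.21
  B: 0 + 1(74.21) = 74.21
Total out = 662.6 + 74.21 + 74.21 = 811 mol/min.

811 mol/min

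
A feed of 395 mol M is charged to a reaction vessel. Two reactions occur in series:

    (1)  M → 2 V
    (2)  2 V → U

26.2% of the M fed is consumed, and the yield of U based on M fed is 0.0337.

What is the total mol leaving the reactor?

485 mol

Conversion of M: M consumed = 1ξ₁ = 0.262 × 395 → ξ₁ = 103.5 mol.
Yield of U: 1ξ₂ / 395 = 0.0337 → ξ₂ = 13.31 mol.
Outlet amounts (n = n₀ + Σ ν·ξ):
  M: 395 − 1(103.5) = 291.5
  V: 0 + 2(103.5) − 2(13.31) = 180.4
  U: 0 + 1(13.31) = 13.31
Total out = 291.5 + 180.4 + 13.31 = 485.2 mol.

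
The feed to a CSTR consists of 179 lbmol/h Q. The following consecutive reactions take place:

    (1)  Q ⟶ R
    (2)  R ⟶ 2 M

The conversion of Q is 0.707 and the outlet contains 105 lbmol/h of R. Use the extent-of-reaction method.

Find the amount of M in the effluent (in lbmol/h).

43.1 lbmol/h

Conversion of Q: Q consumed = 1ξ₁ = 0.707 × 179 → ξ₁ = 126.6 lbmol/h.
R balance: n_R = 0 + 1ξ₁ − 1ξ₂ = 105 → ξ₂ = (1·126.6 − 105)/1 = 21.55 lbmol/h.
Outlet amounts (n = n₀ + Σ ν·ξ):
  Q: 179 − 1(126.6) = 52.45
  R: 0 + 1(126.6) − 1(21.55) = 105
  M: 0 + 2(21.55) = 43.11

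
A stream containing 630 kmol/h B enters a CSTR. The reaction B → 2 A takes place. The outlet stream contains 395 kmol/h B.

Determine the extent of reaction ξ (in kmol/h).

For B: n = n₀ − 1ξ → 395 = 630 − 1ξ, giving ξ = 235 kmol/h.
Outlet amounts (n = n₀ + ν ξ):
  B: 630 − 1(235) = 395
  A: 0 + 2(235) = 470

ξ = 235 kmol/h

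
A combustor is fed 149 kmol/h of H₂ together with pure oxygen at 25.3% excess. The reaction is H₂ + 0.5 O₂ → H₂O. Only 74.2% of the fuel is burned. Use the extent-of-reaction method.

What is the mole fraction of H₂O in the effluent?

Stoichiometric O₂ = 0.5 × 149 = 74.5 kmol/h; O₂ fed = 74.5 × 1.253 = 93.35 kmol/h.
Fuel reacted = 0.742 × 149 → ξ = 110.6 kmol/h.
Outlet (n = n₀ + ν ξ):
  H₂: 149 − 1(110.6) = 38.44
  O₂: 93.35 − 0.5(110.6) = 38.07
  H₂O: 0 + 1(110.6) = 110.6
Total out = 187.1 kmol/h; y_H₂O = 110.6 / 187.1 = 0.591.

0.591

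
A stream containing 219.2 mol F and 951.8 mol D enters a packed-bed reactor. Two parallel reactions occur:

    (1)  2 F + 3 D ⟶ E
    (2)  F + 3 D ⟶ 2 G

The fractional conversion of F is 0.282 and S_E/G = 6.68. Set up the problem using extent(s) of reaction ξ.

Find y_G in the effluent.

0.00426

Conversion of F: F consumed = 0.282 × 219.2 = 61.81 mol = 2ξ₁ + 1ξ₂.
Selectivity: 1ξ₁ / (2ξ₂) = 6.68 → ξ₁ = 13.36 ξ₂.
Substitute: (2·13.36 + 1) ξ₂ = 61.81 → ξ₂ = 2.23 mol, ξ₁ = 29.79 mol.
Outlet amounts (n = n₀ + Σ ν·ξ):
  F: 219.2 − 2(29.79) − 1(2.23) = 157.4
  D: 951.8 − 3(29.79) − 3(2.23) = 855.7
  E: 0 + 1(29.79) = 29.79
  G: 0 + 2(2.23) = 4.46
Total out = 1047 mol; y_G = 4.46 / 1047 = 0.004258.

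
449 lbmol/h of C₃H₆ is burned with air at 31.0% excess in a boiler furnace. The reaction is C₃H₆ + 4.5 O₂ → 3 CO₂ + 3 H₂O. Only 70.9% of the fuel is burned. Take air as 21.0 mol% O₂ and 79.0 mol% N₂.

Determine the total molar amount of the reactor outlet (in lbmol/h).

13200 lbmol/h

Stoichiometric O₂ = 4.5 × 449 = 2020 lbmol/h; O₂ fed = 2020 × 1.310 = 2647 lbmol/h.
N₂ fed = 2647 × 79/21 = 9957 lbmol/h.
Fuel reacted = 0.709 × 449 → ξ = 318.3 lbmol/h.
Outlet (n = n₀ + ν ξ):
  C₃H₆: 449 − 1(318.3) = 130.7
  O₂: 2647 − 4.5(318.3) = 1214
  N₂: 9957 (inert)
  CO₂: 0 + 3(318.3) = 955
  H₂O: 0 + 3(318.3) = 955
Total out = 130.7 + 1214 + 9957 + 955 + 955 = 13210 lbmol/h.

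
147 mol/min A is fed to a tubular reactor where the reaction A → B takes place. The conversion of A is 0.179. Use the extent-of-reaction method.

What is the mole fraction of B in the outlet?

0.179

A reacted = 0.179 × 147 = 26.31 mol/min; ν_A = −1, so ξ = 26.31/1 = 26.31 mol/min.
Outlet amounts (n = n₀ + ν ξ):
  A: 147 − 1(26.31) = 120.7
  B: 0 + 1(26.31) = 26.31
Total out = 147 mol/min; y_B = 26.31 / 147 = 0.179.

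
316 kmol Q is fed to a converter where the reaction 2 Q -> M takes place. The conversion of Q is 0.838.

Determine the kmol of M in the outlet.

Q reacted = 0.838 × 316 = 264.8 kmol; ν_Q = −2, so ξ = 264.8/2 = 132.4 kmol.
Outlet amounts (n = n₀ + ν ξ):
  Q: 316 − 2(132.4) = 51.19
  M: 0 + 1(132.4) = 132.4

132 kmol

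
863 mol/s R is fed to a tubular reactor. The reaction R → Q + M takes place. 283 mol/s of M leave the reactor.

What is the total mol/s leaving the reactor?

For M: n = n₀ + 1ξ → 283 = 0 + 1ξ, giving ξ = 283 mol/s.
Outlet amounts (n = n₀ + ν ξ):
  R: 863 − 1(283) = 580
  Q: 0 + 1(283) = 283
  M: 0 + 1(283) = 283
Total out = 580 + 283 + 283 = 1146 mol/s.

1150 mol/s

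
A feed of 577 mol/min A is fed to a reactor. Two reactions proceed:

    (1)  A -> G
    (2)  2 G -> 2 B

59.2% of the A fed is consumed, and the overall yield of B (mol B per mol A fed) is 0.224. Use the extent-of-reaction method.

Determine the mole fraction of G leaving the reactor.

Conversion of A: A consumed = 1ξ₁ = 0.592 × 577 → ξ₁ = 341.6 mol/min.
Yield of B: 2ξ₂ / 577 = 0.224 → ξ₂ = 64.62 mol/min.
Outlet amounts (n = n₀ + Σ ν·ξ):
  A: 577 − 1(341.6) = 235.4
  G: 0 + 1(341.6) − 2(64.62) = 212.3
  B: 0 + 2(64.62) = 129.2
Total out = 577 mol/min; y_G = 212.3 / 577 = 0.368.

0.368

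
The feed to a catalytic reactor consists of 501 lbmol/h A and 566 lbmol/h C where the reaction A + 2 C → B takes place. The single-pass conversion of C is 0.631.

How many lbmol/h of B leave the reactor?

C reacted = 0.631 × 566 = 357.1 lbmol/h; ν_C = −2, so ξ = 357.1/2 = 178.6 lbmol/h.
Outlet amounts (n = n₀ + ν ξ):
  A: 501 − 1(178.6) = 322.4
  C: 566 − 2(178.6) = 208.9
  B: 0 + 1(178.6) = 178.6

179 lbmol/h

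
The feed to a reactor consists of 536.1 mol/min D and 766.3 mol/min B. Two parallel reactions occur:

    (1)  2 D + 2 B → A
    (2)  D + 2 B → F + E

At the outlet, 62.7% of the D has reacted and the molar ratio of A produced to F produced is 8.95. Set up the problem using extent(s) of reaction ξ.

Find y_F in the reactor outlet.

Conversion of D: D consumed = 0.627 × 536.1 = 336.1 mol/min = 2ξ₁ + 1ξ₂.
Selectivity: 1ξ₁ / (1ξ₂) = 8.95 → ξ₁ = 8.95 ξ₂.
Substitute: (2·8.95 + 1) ξ₂ = 336.1 → ξ₂ = 17.78 mol/min, ξ₁ = 159.2 mol/min.
Outlet amounts (n = n₀ + Σ ν·ξ):
  D: 536.1 − 2(159.2) − 1(17.78) = 200
  B: 766.3 − 2(159.2) − 2(17.78) = 412.4
  A: 0 + 1(159.2) = 159.2
  F: 0 + 1(17.78) = 17.78
  E: 0 + 1(17.78) = 17.78
Total out = 807.1 mol/min; y_F = 17.78 / 807.1 = 0.02204.

0.022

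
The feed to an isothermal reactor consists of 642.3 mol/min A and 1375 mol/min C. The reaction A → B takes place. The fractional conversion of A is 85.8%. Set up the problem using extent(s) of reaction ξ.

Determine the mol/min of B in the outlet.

551 mol/min

A reacted = 0.858 × 642.3 = 551.1 mol/min; ν_A = −1, so ξ = 551.1/1 = 551.1 mol/min.
Outlet amounts (n = n₀ + ν ξ):
  A: 642.3 − 1(551.1) = 91.21
  B: 0 + 1(551.1) = 551.1
  C: 1375 (inert)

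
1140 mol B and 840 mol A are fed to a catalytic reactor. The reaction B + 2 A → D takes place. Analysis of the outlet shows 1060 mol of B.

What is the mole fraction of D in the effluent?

For B: n = n₀ − 1ξ → 1060 = 1140 − 1ξ, giving ξ = 80 mol.
Outlet amounts (n = n₀ + ν ξ):
  B: 1140 − 1(80) = 1060
  A: 840 − 2(80) = 680
  D: 0 + 1(80) = 80
Total out = 1820 mol; y_D = 80 / 1820 = 0.04396.

0.044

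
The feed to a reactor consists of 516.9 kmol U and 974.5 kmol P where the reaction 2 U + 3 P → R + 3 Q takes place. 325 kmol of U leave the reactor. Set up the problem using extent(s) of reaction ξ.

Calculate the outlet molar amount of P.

For U: n = n₀ − 2ξ → 325 = 516.9 − 2ξ, giving ξ = 95.95 kmol.
Outlet amounts (n = n₀ + ν ξ):
  U: 516.9 − 2(95.95) = 325
  P: 974.5 − 3(95.95) = 686.7
  R: 0 + 1(95.95) = 95.95
  Q: 0 + 3(95.95) = 287.8

687 kmol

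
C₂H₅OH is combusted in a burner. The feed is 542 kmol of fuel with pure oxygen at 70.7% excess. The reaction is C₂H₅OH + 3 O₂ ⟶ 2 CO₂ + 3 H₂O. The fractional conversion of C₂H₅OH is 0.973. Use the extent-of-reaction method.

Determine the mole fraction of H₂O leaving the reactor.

0.411

Stoichiometric O₂ = 3 × 542 = 1626 kmol; O₂ fed = 1626 × 1.707 = 2776 kmol.
Fuel reacted = 0.973 × 542 → ξ = 527.4 kmol.
Outlet (n = n₀ + ν ξ):
  C₂H₅OH: 542 − 1(527.4) = 14.63
  O₂: 2776 − 3(527.4) = 1193
  CO₂: 0 + 2(527.4) = 1055
  H₂O: 0 + 3(527.4) = 1582
Total out = 3845 kmol; y_H₂O = 1582 / 3845 = 0.4115.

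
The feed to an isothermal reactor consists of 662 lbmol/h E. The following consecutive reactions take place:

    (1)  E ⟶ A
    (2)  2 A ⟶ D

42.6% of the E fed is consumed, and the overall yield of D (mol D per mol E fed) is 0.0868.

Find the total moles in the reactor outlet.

Conversion of E: E consumed = 1ξ₁ = 0.426 × 662 → ξ₁ = 282 lbmol/h.
Yield of D: 1ξ₂ / 662 = 0.0868 → ξ₂ = 57.46 lbmol/h.
Outlet amounts (n = n₀ + Σ ν·ξ):
  E: 662 − 1(282) = 380
  A: 0 + 1(282) − 2(57.46) = 167.1
  D: 0 + 1(57.46) = 57.46
Total out = 380 + 167.1 + 57.46 = 604.5 lbmol/h.

605 lbmol/h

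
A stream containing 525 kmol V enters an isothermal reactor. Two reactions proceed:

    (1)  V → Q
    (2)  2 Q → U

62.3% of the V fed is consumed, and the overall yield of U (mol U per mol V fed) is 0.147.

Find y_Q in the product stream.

Conversion of V: V consumed = 1ξ₁ = 0.623 × 525 → ξ₁ = 327.1 kmol.
Yield of U: 1ξ₂ / 525 = 0.147 → ξ₂ = 77.17 kmol.
Outlet amounts (n = n₀ + Σ ν·ξ):
  V: 525 − 1(327.1) = 197.9
  Q: 0 + 1(327.1) − 2(77.17) = 172.7
  U: 0 + 1(77.17) = 77.17
Total out = 447.8 kmol; y_Q = 172.7 / 447.8 = 0.3857.

0.386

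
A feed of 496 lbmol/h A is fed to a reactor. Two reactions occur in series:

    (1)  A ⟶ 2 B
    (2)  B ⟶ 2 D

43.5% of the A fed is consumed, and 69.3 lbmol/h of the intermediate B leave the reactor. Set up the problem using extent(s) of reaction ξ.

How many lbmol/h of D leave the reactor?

Conversion of A: A consumed = 1ξ₁ = 0.435 × 496 → ξ₁ = 215.8 lbmol/h.
B balance: n_B = 0 + 2ξ₁ − 1ξ₂ = 69.3 → ξ₂ = (2·215.8 − 69.3)/1 = 362.2 lbmol/h.
Outlet amounts (n = n₀ + Σ ν·ξ):
  A: 496 − 1(215.8) = 280.2
  B: 0 + 2(215.8) − 1(362.2) = 69.3
  D: 0 + 2(362.2) = 724.4

724 lbmol/h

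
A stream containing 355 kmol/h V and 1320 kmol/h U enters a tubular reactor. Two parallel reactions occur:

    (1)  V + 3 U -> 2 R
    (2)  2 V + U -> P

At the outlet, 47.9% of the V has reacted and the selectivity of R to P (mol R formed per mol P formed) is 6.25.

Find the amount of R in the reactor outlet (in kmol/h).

207 kmol/h

Conversion of V: V consumed = 0.479 × 355 = 170 kmol/h = 1ξ₁ + 2ξ₂.
Selectivity: 2ξ₁ / (1ξ₂) = 6.25 → ξ₁ = 3.125 ξ₂.
Substitute: (1·3.125 + 2) ξ₂ = 170 → ξ₂ = 33.18 kmol/h, ξ₁ = 103.7 kmol/h.
Outlet amounts (n = n₀ + Σ ν·ξ):
  V: 355 − 1(103.7) − 2(33.18) = 185
  U: 1320 − 3(103.7) − 1(33.18) = 975.8
  R: 0 + 2(103.7) = 207.4
  P: 0 + 1(33.18) = 33.18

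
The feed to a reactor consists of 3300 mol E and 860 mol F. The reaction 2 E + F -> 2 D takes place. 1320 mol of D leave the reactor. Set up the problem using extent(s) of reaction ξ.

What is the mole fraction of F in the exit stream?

0.0571

For D: n = n₀ + 2ξ → 1320 = 0 + 2ξ, giving ξ = 660 mol.
Outlet amounts (n = n₀ + ν ξ):
  E: 3300 − 2(660) = 1980
  F: 860 − 1(660) = 200
  D: 0 + 2(660) = 1320
Total out = 3500 mol; y_F = 200 / 3500 = 0.05714.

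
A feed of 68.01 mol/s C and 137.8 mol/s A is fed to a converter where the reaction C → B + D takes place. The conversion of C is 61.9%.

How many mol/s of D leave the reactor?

C reacted = 0.619 × 68.01 = 42.1 mol/s; ν_C = −1, so ξ = 42.1/1 = 42.1 mol/s.
Outlet amounts (n = n₀ + ν ξ):
  C: 68.01 − 1(42.1) = 25.91
  B: 0 + 1(42.1) = 42.1
  D: 0 + 1(42.1) = 42.1
  A: 137.8 (inert)

42.1 mol/s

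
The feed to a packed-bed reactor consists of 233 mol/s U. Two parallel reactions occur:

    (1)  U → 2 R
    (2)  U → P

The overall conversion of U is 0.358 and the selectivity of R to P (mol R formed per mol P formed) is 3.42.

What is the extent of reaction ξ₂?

ξ₂ = 30.8 mol/s

Conversion of U: U consumed = 0.358 × 233 = 83.41 mol/s = 1ξ₁ + 1ξ₂.
Selectivity: 2ξ₁ / (1ξ₂) = 3.42 → ξ₁ = 1.71 ξ₂.
Substitute: (1·1.71 + 1) ξ₂ = 83.41 → ξ₂ = 30.78 mol/s, ξ₁ = 52.63 mol/s.
Outlet amounts (n = n₀ + Σ ν·ξ):
  U: 233 − 1(52.63) − 1(30.78) = 149.6
  R: 0 + 2(52.63) = 105.3
  P: 0 + 1(30.78) = 30.78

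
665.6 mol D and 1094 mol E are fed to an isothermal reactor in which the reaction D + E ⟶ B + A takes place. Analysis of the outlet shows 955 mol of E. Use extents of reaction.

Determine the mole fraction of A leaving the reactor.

For E: n = n₀ − 1ξ → 955 = 1094 − 1ξ, giving ξ = 139 mol.
Outlet amounts (n = n₀ + ν ξ):
  D: 665.6 − 1(139) = 526.6
  E: 1094 − 1(139) = 955
  B: 0 + 1(139) = 139
  A: 0 + 1(139) = 139
Total out = 1760 mol; y_A = 139 / 1760 = 0.079.

0.079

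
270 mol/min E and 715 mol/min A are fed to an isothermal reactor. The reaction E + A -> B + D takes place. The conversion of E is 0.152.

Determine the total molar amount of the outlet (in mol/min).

E reacted = 0.152 × 270 = 41.04 mol/min; ν_E = −1, so ξ = 41.04/1 = 41.04 mol/min.
Outlet amounts (n = n₀ + ν ξ):
  E: 270 − 1(41.04) = 229
  A: 715 − 1(41.04) = 674
  B: 0 + 1(41.04) = 41.04
  D: 0 + 1(41.04) = 41.04
Total out = 229 + 674 + 41.04 + 41.04 = 985 mol/min.

985 mol/min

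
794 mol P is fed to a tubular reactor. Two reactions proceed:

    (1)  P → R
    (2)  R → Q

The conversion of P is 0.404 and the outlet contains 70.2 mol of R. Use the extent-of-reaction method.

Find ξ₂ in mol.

ξ₂ = 251 mol

Conversion of P: P consumed = 1ξ₁ = 0.404 × 794 → ξ₁ = 320.8 mol.
R balance: n_R = 0 + 1ξ₁ − 1ξ₂ = 70.2 → ξ₂ = (1·320.8 − 70.2)/1 = 250.6 mol.
Outlet amounts (n = n₀ + Σ ν·ξ):
  P: 794 − 1(320.8) = 473.2
  R: 0 + 1(320.8) − 1(250.6) = 70.2
  Q: 0 + 1(250.6) = 250.6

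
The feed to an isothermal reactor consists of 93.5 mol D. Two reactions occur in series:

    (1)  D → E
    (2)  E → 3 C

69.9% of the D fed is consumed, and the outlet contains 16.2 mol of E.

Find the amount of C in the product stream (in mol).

147 mol

Conversion of D: D consumed = 1ξ₁ = 0.699 × 93.5 → ξ₁ = 65.36 mol.
E balance: n_E = 0 + 1ξ₁ − 1ξ₂ = 16.2 → ξ₂ = (1·65.36 − 16.2)/1 = 49.16 mol.
Outlet amounts (n = n₀ + Σ ν·ξ):
  D: 93.5 − 1(65.36) = 28.14
  E: 0 + 1(65.36) − 1(49.16) = 16.2
  C: 0 + 3(49.16) = 147.5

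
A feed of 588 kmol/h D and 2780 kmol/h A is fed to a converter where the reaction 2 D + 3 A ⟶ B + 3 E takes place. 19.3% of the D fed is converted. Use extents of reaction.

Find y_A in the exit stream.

0.788

D reacted = 0.193 × 588 = 113.5 kmol/h; ν_D = −2, so ξ = 113.5/2 = 56.74 kmol/h.
Outlet amounts (n = n₀ + ν ξ):
  D: 588 − 2(56.74) = 474.5
  A: 2780 − 3(56.74) = 2610
  B: 0 + 1(56.74) = 56.74
  E: 0 + 3(56.74) = 170.2
Total out = 3311 kmol/h; y_A = 2610 / 3311 = 0.7882.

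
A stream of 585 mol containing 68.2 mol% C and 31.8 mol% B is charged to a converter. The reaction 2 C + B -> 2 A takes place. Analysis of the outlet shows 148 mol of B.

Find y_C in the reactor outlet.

0.59

For B: n = n₀ − 1ξ → 148 = 186 − 1ξ, giving ξ = 38.03 mol.
Outlet amounts (n = n₀ + ν ξ):
  C: 399 − 2(38.03) = 322.9
  B: 186 − 1(38.03) = 148
  A: 0 + 2(38.03) = 76.06
Total out = 547 mol; y_C = 322.9 / 547 = 0.5904.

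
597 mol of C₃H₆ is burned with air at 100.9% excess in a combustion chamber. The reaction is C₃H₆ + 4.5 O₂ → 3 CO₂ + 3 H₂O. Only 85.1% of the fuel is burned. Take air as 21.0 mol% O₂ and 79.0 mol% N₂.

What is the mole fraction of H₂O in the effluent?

Stoichiometric O₂ = 4.5 × 597 = 2686 mol; O₂ fed = 2686 × 2.009 = 5397 mol.
N₂ fed = 5397 × 79/21 = 20300 mol.
Fuel reacted = 0.851 × 597 → ξ = 508 mol.
Outlet (n = n₀ + ν ξ):
  C₃H₆: 597 − 1(508) = 88.95
  O₂: 5397 − 4.5(508) = 3111
  N₂: 20300 (inert)
  CO₂: 0 + 3(508) = 1524
  H₂O: 0 + 3(508) = 1524
Total out = 26550 mol; y_H₂O = 1524 / 26550 = 0.0574.

0.0574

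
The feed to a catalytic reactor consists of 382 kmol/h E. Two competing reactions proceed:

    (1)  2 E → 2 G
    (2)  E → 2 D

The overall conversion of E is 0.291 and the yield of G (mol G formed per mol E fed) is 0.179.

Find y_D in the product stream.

Yield of G: 2ξ₁ / 382 = 0.179 → ξ₁ = 34.19 kmol/h.
Conversion of E: 2ξ₁ + 1ξ₂ = 0.291 × 382 = 111.2 → ξ₂ = 42.78 kmol/h.
Outlet amounts (n = n₀ + Σ ν·ξ):
  E: 382 − 2(34.19) − 1(42.78) = 270.8
  G: 0 + 2(34.19) = 68.38
  D: 0 + 2(42.78) = 85.57
Total out = 424.8 kmol/h; y_D = 85.57 / 424.8 = 0.2014.

0.201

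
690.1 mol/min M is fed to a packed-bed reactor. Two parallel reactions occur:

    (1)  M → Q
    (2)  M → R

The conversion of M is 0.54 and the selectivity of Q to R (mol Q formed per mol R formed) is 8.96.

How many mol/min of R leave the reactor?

37.4 mol/min

Conversion of M: M consumed = 0.54 × 690.1 = 372.7 mol/min = 1ξ₁ + 1ξ₂.
Selectivity: 1ξ₁ / (1ξ₂) = 8.96 → ξ₁ = 8.96 ξ₂.
Substitute: (1·8.96 + 1) ξ₂ = 372.7 → ξ₂ = 37.42 mol/min, ξ₁ = 335.2 mol/min.
Outlet amounts (n = n₀ + Σ ν·ξ):
  M: 690.1 − 1(335.2) − 1(37.42) = 317.4
  Q: 0 + 1(335.2) = 335.2
  R: 0 + 1(37.42) = 37.42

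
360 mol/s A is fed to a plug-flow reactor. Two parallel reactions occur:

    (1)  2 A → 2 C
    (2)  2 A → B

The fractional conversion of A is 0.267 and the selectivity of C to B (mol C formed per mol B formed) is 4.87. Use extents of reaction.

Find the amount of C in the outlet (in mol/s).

Conversion of A: A consumed = 0.267 × 360 = 96.12 mol/s = 2ξ₁ + 2ξ₂.
Selectivity: 2ξ₁ / (1ξ₂) = 4.87 → ξ₁ = 2.435 ξ₂.
Substitute: (2·2.435 + 2) ξ₂ = 96.12 → ξ₂ = 13.99 mol/s, ξ₁ = 34.07 mol/s.
Outlet amounts (n = n₀ + Σ ν·ξ):
  A: 360 − 2(34.07) − 2(13.99) = 263.9
  C: 0 + 2(34.07) = 68.14
  B: 0 + 1(13.99) = 13.99

68.1 mol/s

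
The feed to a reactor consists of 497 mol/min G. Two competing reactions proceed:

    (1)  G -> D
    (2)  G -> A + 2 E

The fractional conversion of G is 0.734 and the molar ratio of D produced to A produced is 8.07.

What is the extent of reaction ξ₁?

Conversion of G: G consumed = 0.734 × 497 = 364.8 mol/min = 1ξ₁ + 1ξ₂.
Selectivity: 1ξ₁ / (1ξ₂) = 8.07 → ξ₁ = 8.07 ξ₂.
Substitute: (1·8.07 + 1) ξ₂ = 364.8 → ξ₂ = 40.22 mol/min, ξ₁ = 324.6 mol/min.
Outlet amounts (n = n₀ + Σ ν·ξ):
  G: 497 − 1(324.6) − 1(40.22) = 132.2
  D: 0 + 1(324.6) = 324.6
  A: 0 + 1(40.22) = 40.22
  E: 0 + 2(40.22) = 80.44

ξ₁ = 325 mol/min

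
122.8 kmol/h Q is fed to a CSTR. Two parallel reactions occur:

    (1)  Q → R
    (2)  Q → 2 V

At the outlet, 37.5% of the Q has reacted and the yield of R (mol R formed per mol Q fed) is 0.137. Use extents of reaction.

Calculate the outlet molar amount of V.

58.5 kmol/h

Yield of R: 1ξ₁ / 122.8 = 0.137 → ξ₁ = 16.82 kmol/h.
Conversion of Q: 1ξ₁ + 1ξ₂ = 0.375 × 122.8 = 46.05 → ξ₂ = 29.23 kmol/h.
Outlet amounts (n = n₀ + Σ ν·ξ):
  Q: 122.8 − 1(16.82) − 1(29.23) = 76.75
  R: 0 + 1(16.82) = 16.82
  V: 0 + 2(29.23) = 58.45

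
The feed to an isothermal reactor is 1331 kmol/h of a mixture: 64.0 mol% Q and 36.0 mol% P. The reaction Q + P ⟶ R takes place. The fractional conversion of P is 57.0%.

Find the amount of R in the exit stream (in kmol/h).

273 kmol/h

P reacted = 0.57 × 479.2 = 273.1 kmol/h; ν_P = −1, so ξ = 273.1/1 = 273.1 kmol/h.
Outlet amounts (n = n₀ + ν ξ):
  Q: 851.8 − 1(273.1) = 578.7
  P: 479.2 − 1(273.1) = 206
  R: 0 + 1(273.1) = 273.1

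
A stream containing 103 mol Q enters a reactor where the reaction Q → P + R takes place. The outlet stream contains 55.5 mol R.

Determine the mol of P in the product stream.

55.5 mol

For R: n = n₀ + 1ξ → 55.5 = 0 + 1ξ, giving ξ = 55.5 mol.
Outlet amounts (n = n₀ + ν ξ):
  Q: 103 − 1(55.5) = 47.5
  P: 0 + 1(55.5) = 55.5
  R: 0 + 1(55.5) = 55.5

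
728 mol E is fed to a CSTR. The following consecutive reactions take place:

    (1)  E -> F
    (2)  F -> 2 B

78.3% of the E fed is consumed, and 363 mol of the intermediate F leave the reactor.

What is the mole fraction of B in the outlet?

Conversion of E: E consumed = 1ξ₁ = 0.783 × 728 → ξ₁ = 570 mol.
F balance: n_F = 0 + 1ξ₁ − 1ξ₂ = 363 → ξ₂ = (1·570 − 363)/1 = 207 mol.
Outlet amounts (n = n₀ + Σ ν·ξ):
  E: 728 − 1(570) = 158
  F: 0 + 1(570) − 1(207) = 363
  B: 0 + 2(207) = 414
Total out = 935 mol; y_B = 414 / 935 = 0.4428.

0.443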